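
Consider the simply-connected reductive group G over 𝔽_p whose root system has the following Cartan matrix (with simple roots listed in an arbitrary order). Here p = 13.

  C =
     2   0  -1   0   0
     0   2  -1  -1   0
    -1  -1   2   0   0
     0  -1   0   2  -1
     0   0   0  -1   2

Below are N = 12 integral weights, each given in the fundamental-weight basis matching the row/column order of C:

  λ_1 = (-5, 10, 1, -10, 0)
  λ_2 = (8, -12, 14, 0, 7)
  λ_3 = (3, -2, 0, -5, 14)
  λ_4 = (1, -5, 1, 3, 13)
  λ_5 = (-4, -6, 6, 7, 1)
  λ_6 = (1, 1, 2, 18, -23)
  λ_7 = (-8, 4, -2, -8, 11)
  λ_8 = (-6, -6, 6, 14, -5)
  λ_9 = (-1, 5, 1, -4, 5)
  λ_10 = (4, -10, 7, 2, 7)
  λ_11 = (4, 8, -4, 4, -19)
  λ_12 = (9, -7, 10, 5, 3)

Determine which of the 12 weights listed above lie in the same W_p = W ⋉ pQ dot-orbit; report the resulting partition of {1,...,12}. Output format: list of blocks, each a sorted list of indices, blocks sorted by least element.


Type A_5, rank 5, |W|=720; reorder rows/cols to standard.

λ_j+ρ reflected into Ā_13 (⟨·,θ^∨⟩≤13); 5-tuples as given:

    [1] (2, 0, 2, 1, 8)
    [2] (2, 0, 2, 1, 8)
    [3] (2, 0, 2, 1, 8)
    [4] (2, 0, 2, 1, 8)
    [5] (2, 4, 1, 3, 2)
    [6] (2, 2, 1, 6, 0)
    [7] (2, 4, 1, 3, 2)
    [8] (2, 2, 1, 6, 0)
    [9] (0, 3, 2, 3, 3)
    [10] (2, 2, 1, 6, 0)
    [11] (2, 2, 1, 6, 0)
    [12] (2, 2, 1, 6, 0)

These 12 weights hit 4 W_13-dot-orbits; sizes (4, 2, 5, 1):

[[1, 2, 3, 4], [5, 7], [6, 8, 10, 11, 12], [9]]


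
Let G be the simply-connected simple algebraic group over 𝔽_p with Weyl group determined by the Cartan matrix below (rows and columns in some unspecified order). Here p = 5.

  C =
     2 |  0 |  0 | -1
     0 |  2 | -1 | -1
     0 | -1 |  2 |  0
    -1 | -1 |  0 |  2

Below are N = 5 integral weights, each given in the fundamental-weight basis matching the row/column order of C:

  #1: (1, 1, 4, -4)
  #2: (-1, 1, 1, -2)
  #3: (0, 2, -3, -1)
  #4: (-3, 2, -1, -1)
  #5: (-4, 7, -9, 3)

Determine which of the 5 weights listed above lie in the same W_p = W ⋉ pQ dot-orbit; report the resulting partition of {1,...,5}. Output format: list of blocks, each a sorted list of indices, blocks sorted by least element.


Root system A_4: the 4×4 matrix C matches after relabeling.

Ā_5 reps of the 5 weights (A_4, coords as presented):

  λ_1+ρ ↦ (1, 1, 2, 0)
  λ_2+ρ ↦ (1, 1, 2, 0)
  λ_3+ρ ↦ (1, 1, 2, 0)
  λ_4+ρ ↦ (0, 1, 0, 2)
  λ_5+ρ ↦ (1, 1, 2, 0)

These 5 weights hit 2 W_5-dot-orbits; sizes (4, 1):

[[1, 2, 3, 5], [4]]


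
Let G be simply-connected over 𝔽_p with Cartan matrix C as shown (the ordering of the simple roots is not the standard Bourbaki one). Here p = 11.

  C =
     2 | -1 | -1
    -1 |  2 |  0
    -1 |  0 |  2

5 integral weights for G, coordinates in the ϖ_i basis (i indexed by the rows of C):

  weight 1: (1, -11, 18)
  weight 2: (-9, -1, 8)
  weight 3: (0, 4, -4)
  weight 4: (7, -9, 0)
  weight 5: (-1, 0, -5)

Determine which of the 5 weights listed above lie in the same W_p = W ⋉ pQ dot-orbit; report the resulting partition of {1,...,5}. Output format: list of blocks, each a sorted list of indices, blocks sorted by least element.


Dynkin diagram of C (from the 4 off-diagonal −1 entries): A_3.

Each λ_j+ρ reduced to Ā_11; 3-tuples below use C's row order:

  λ_1 → (0, 8, 1)
  λ_2 → (0, 8, 1)
  λ_3 → (2, 3, 1)
  λ_4 → (0, 8, 1)
  λ_5 → (1, 3, 0)

Grouping the 5 weights by Ā_11-representative: 3 linkage classes.

[[1, 2, 4], [3], [5]]


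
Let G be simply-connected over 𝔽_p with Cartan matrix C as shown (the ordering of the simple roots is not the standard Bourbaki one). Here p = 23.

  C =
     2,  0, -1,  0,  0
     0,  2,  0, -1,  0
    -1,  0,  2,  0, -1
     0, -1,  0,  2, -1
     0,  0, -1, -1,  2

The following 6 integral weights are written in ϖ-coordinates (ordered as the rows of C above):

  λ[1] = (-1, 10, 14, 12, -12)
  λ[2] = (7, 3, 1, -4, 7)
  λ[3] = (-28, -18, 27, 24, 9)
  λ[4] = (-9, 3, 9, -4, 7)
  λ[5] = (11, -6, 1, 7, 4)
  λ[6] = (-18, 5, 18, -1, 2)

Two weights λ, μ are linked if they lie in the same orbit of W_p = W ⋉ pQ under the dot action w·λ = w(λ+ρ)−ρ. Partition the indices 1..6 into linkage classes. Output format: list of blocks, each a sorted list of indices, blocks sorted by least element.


Root system A_5: the 5×5 matrix C matches after relabeling.

Each λ_j+ρ reduced to Ā_23; 5-tuples below use C's row order:

  [1] (4, 6, 1, 2, 10)
  [2] (8, 1, 2, 3, 5)
  [3] (4, 6, 1, 2, 10)
  [4] (8, 1, 2, 3, 5)
  [5] (8, 1, 2, 3, 5)
  [6] (12, 1, 2, 0, 3)

3 distinct reps among the 6 weights ⇒ 3 W_23-linkage classes:

[[1, 3], [2, 4, 5], [6]]


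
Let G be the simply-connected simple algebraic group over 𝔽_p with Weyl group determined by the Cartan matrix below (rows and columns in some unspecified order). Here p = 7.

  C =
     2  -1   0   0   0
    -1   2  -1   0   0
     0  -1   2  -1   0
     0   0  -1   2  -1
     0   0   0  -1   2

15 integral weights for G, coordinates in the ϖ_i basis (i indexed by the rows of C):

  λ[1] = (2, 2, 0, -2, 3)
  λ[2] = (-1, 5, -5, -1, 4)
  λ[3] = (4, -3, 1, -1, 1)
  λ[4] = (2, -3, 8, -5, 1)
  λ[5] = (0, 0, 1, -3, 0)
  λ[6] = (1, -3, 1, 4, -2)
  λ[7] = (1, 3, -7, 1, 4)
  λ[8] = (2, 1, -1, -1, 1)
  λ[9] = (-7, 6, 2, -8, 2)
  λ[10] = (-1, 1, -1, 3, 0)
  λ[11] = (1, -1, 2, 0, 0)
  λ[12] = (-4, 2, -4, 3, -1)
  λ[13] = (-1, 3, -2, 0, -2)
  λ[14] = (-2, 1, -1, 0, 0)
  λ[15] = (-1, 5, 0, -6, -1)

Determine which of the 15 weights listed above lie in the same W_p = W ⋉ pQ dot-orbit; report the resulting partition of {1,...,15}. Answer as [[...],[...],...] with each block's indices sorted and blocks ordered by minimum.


Dynkin diagram of C (from the 8 off-diagonal −1 entries): A_5.

Each λ_j+ρ reduced to Ā_7; 5-tuples below use C's row order:

  1: (0, 3, 0, 1, 0)
  2: (0, 2, 0, 4, 1)
  3: (3, 2, 0, 0, 2)
  4: (2, 0, 3, 1, 1)
  5: (1, 1, 0, 1, 1)
  6: (0, 2, 0, 4, 1)
  7: (0, 2, 0, 4, 1)
  8: (3, 2, 0, 0, 2)
  9: (0, 3, 0, 1, 0)
  10: (0, 2, 0, 4, 1)
  11: (2, 0, 3, 1, 1)
  12: (0, 3, 0, 1, 0)
  13: (0, 3, 0, 1, 0)
  14: (1, 1, 0, 1, 1)
  15: (0, 2, 0, 4, 1)

These 15 weights hit 5 W_7-dot-orbits; sizes (4, 5, 2, 2, 2):

[[1, 9, 12, 13], [2, 6, 7, 10, 15], [3, 8], [4, 11], [5, 14]]


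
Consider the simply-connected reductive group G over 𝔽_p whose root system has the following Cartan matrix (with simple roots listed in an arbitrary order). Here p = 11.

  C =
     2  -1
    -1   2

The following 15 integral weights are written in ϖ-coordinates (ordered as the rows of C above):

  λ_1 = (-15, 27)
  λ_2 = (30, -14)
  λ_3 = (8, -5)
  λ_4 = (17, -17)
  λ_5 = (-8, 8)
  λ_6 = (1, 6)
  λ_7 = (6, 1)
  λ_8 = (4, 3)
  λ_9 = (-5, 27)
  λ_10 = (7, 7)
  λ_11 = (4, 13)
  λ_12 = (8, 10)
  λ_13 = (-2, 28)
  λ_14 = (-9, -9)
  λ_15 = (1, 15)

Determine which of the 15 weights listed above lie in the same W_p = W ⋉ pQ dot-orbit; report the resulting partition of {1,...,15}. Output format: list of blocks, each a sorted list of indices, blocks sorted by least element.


Cartan matrix: type A_2 (|W|=6); un-permuting the 2 rows.

λ_j+ρ reflected into Ā_11 (⟨·,θ^∨⟩≤11); 2-tuples as given:

  [1] (3, 3) · [2] (7, 2) · [3] (5, 4) · [4] (5, 4) · [5] (7, 2) · [6] (2, 7) · [7] (7, 2) · [8] (5, 4) · [9] (5, 4) · [10] (3, 3) · [11] (3, 3) · [12] (0, 2) · [13] (4, 1) · [14] (3, 3) · [15] (5, 4)

Grouping the 15 weights by Ā_11-representative: 6 linkage classes.

[[1, 10, 11, 14], [2, 5, 7], [3, 4, 8, 9, 15], [6], [12], [13]]


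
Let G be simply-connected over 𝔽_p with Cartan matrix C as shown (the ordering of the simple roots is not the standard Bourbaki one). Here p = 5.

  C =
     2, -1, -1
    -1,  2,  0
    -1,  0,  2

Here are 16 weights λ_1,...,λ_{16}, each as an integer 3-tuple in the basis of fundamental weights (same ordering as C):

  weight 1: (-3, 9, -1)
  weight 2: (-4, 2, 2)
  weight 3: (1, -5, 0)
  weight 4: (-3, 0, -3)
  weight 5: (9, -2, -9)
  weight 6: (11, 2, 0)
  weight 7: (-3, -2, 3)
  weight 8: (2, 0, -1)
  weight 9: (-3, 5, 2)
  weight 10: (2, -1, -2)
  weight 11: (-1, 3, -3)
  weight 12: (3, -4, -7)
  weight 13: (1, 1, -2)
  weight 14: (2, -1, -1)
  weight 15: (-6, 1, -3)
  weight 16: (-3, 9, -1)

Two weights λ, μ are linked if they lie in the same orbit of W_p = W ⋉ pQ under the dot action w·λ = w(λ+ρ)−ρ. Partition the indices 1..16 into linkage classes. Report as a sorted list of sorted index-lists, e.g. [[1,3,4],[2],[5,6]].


Dynkin diagram of C (from the 4 off-diagonal −1 entries): A_3.

Folding the 16 weights λ_j+ρ into Ā_5 (reps in the given 3-coord order):

  [1] (3, 0, 0);  [2] (3, 0, 0);  [3] (1, 2, 1);  [4] (1, 2, 1);  [5] (3, 1, 0);  [6] (2, 2, 0);  [7] (1, 2, 1);  [8] (3, 1, 0);  [9] (1, 2, 1);  [10] (2, 0, 1);  [11] (2, 2, 0);  [12] (3, 1, 0);  [13] (1, 2, 1);  [14] (3, 0, 0);  [15] (3, 0, 0);  [16] (3, 0, 0)

These 16 weights hit 5 W_5-dot-orbits; sizes (5, 5, 3, 2, 1):

[[1, 2, 14, 15, 16], [3, 4, 7, 9, 13], [5, 8, 12], [6, 11], [10]]


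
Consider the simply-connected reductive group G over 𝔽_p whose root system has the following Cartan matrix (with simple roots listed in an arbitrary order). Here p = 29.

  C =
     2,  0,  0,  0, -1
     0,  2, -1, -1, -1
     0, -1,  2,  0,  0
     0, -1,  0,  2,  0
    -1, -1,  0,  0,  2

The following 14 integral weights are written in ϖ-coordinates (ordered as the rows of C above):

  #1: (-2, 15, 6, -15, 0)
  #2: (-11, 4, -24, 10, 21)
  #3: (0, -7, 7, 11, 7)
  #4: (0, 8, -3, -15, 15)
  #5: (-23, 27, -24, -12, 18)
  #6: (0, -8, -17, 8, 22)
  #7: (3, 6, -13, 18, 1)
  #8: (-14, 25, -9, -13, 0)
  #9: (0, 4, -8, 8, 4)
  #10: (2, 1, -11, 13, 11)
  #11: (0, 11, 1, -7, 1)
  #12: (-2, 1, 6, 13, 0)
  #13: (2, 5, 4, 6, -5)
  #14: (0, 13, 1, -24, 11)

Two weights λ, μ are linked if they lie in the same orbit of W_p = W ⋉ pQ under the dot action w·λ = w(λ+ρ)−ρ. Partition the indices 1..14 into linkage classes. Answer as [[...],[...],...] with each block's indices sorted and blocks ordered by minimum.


C ↔ D_5 under row/col permutation; |W(D_5)| = 1920.

λ_j+ρ reflected into Ā_29 (⟨·,θ^∨⟩≤29); 5-tuples as given:

  1: (1, 2, 7, 14, 0);  2: (1, 2, 5, 7, 3);  3: (1, 6, 2, 6, 2);  4: (1, 2, 5, 7, 3);  5: (1, 2, 5, 7, 3);  6: (1, 2, 7, 14, 0);  7: (1, 2, 7, 14, 0);  8: (1, 6, 2, 6, 2);  9: (1, 2, 5, 7, 3);  10: (1, 6, 2, 6, 2);  11: (1, 6, 2, 6, 2);  12: (1, 2, 7, 14, 0);  13: (1, 2, 5, 7, 3);  14: (1, 2, 7, 14, 0)

Partition of {1..14} into 3 W_29-dot-orbits:

[[1, 6, 7, 12, 14], [2, 4, 5, 9, 13], [3, 8, 10, 11]]


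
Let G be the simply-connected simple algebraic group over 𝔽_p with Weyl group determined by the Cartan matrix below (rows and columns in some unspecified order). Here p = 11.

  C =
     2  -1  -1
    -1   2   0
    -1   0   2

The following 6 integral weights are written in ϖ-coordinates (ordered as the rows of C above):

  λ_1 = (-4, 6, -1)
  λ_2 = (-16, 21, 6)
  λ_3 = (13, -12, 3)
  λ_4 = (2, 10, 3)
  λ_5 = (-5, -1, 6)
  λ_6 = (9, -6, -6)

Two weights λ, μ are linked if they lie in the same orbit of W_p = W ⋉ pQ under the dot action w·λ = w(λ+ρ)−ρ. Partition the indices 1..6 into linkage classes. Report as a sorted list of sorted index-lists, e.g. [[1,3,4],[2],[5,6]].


Type A_3, rank 3, |W|=24; reorder rows/cols to standard.

λ_j+ρ reflected into Ā_11 (⟨·,θ^∨⟩≤11); 3-tuples as given:

  1: (0, 4, 3) · 2: (0, 4, 3) · 3: (0, 4, 3) · 4: (0, 4, 3) · 5: (0, 4, 3) · 6: (0, 5, 5)

Linkage partition of the 6 weights (2 classes, p=11):

[[1, 2, 3, 4, 5], [6]]


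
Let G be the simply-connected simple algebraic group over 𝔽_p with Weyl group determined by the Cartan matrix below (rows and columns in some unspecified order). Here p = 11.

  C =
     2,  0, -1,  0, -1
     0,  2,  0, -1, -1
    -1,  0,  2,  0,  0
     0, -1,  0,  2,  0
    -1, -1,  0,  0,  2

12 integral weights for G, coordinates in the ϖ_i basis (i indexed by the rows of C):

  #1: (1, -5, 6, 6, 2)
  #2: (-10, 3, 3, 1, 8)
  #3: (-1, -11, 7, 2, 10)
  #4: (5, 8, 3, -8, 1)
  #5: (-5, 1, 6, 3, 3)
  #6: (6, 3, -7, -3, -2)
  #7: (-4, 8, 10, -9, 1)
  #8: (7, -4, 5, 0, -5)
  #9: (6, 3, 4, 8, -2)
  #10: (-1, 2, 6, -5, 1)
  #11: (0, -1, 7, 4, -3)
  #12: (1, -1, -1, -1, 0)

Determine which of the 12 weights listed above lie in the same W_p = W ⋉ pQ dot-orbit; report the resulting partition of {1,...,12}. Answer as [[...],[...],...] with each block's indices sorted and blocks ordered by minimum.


A_5 Cartan matrix, 5 simple roots permuted; ρ=(1,1,1,1,1).

Alcove-folded reps (p=11, 12 weights, presented ϖ-order):

  [1] (1, 2, 3, 1, 1)
  [2] (4, 2, 1, 2, 0)
  [3] (0, 2, 0, 1, 1)
  [4] (0, 1, 6, 2, 1)
  [5] (4, 2, 1, 2, 0)
  [6] (0, 1, 6, 2, 1)
  [7] (2, 0, 0, 0, 1)
  [8] (1, 2, 3, 1, 1)
  [9] (0, 1, 6, 2, 1)
  [10] (0, 1, 6, 2, 1)
  [11] (0, 1, 6, 2, 1)
  [12] (2, 0, 0, 0, 1)

The 12 indices split into 5 linkage classes (same alcove rep ⇔ same W_11-dot-orbit):

[[1, 8], [2, 5], [3], [4, 6, 9, 10, 11], [7, 12]]


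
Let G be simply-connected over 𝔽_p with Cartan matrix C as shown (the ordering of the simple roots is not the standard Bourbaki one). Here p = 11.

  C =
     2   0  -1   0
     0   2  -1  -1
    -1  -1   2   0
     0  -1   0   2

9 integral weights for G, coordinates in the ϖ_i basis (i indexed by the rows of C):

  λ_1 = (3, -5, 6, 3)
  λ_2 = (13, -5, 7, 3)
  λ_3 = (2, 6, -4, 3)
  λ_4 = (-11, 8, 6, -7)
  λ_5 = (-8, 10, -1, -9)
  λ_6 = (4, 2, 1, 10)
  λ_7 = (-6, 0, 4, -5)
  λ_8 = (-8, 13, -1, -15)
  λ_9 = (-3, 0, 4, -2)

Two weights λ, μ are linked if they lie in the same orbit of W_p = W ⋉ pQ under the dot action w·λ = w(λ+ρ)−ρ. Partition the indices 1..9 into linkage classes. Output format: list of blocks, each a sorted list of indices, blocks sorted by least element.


Root system A_4: the 4×4 matrix C matches after relabeling.

λ_j+ρ reflected into Ā_11 (⟨·,θ^∨⟩≤11); 4-tuples as given:

  λ_1+ρ ↦ (4, 4, 3, 0) · λ_2+ρ ↦ (0, 4, 3, 4) · λ_3+ρ ↦ (0, 4, 3, 4) · λ_4+ρ ↦ (2, 0, 3, 1) · λ_5+ρ ↦ (0, 4, 3, 4) · λ_6+ρ ↦ (2, 0, 3, 1) · λ_7+ρ ↦ (2, 0, 3, 1) · λ_8+ρ ↦ (0, 4, 3, 4) · λ_9+ρ ↦ (2, 0, 3, 1)

The 9 indices split into 3 linkage classes (same alcove rep ⇔ same W_11-dot-orbit):

[[1], [2, 3, 5, 8], [4, 6, 7, 9]]


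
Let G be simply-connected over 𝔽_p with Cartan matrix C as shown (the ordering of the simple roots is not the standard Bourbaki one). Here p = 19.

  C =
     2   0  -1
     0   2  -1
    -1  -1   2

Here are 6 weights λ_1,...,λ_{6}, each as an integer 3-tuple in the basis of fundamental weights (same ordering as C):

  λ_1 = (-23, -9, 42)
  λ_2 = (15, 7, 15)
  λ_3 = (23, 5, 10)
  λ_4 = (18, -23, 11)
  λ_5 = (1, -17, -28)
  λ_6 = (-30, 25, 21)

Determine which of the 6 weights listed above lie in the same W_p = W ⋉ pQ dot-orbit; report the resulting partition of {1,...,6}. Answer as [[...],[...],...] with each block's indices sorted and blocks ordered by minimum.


Dynkin diagram of C (from the 4 off-diagonal −1 entries): A_3.

Alcove-folded reps (p=19, 6 weights, presented ϖ-order):

  1: (3, 11, 2);  2: (3, 11, 2);  3: (3, 11, 2);  4: (3, 0, 7);  5: (3, 11, 2);  6: (3, 0, 7)

Linkage partition of the 6 weights (2 classes, p=19):

[[1, 2, 3, 5], [4, 6]]


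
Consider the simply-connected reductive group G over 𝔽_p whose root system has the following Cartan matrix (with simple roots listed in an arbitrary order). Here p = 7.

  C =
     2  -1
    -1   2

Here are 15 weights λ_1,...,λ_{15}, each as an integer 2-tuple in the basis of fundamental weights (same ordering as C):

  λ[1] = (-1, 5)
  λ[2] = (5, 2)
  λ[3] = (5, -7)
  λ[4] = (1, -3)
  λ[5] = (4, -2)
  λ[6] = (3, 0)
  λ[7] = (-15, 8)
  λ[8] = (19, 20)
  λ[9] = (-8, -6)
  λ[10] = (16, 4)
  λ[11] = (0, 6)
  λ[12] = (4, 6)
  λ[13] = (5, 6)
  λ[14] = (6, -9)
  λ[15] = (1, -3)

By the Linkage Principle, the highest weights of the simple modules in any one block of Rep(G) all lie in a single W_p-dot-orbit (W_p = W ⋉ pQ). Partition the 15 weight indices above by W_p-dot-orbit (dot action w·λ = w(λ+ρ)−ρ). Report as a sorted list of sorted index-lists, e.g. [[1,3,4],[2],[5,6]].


Type A_2, rank 2, |W|=6; reorder rows/cols to standard.

Ā_7 reps of the 15 weights (A_2, coords as presented):

  λ_1 → (0, 6)
  λ_2 → (4, 1)
  λ_3 → (0, 6)
  λ_4 → (0, 2)
  λ_5 → (4, 1)
  λ_6 → (4, 1)
  λ_7 → (0, 2)
  λ_8 → (0, 1)
  λ_9 → (0, 2)
  λ_10 → (4, 1)
  λ_11 → (0, 6)
  λ_12 → (0, 2)
  λ_13 → (0, 1)
  λ_14 → (0, 6)
  λ_15 → (0, 2)

These 15 weights hit 4 W_7-dot-orbits; sizes (4, 4, 5, 2):

[[1, 3, 11, 14], [2, 5, 6, 10], [4, 7, 9, 12, 15], [8, 13]]


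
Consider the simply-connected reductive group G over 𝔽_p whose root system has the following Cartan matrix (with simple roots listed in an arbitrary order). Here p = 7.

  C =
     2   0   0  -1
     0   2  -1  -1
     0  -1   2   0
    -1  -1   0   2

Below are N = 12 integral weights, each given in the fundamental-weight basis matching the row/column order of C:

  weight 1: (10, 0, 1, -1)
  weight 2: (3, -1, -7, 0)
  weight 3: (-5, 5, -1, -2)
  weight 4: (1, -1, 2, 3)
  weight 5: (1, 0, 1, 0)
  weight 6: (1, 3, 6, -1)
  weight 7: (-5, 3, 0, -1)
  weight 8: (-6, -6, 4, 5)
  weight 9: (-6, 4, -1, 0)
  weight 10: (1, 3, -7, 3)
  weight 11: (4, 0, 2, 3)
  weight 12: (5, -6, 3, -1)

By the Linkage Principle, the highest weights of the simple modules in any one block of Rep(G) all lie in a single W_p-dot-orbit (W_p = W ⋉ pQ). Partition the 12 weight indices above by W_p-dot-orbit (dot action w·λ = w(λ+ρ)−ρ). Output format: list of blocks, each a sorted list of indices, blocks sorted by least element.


A_4 Cartan matrix, 4 simple roots permuted; ρ=(1,1,1,1).

Alcove-folded reps (p=7, 12 weights, presented ϖ-order):

  λ_1+ρ ↦ (0, 0, 1, 4)
  λ_2+ρ ↦ (1, 1, 0, 4)
  λ_3+ρ ↦ (1, 1, 0, 4)
  λ_4+ρ ↦ (0, 0, 1, 4)
  λ_5+ρ ↦ (2, 1, 2, 1)
  λ_6+ρ ↦ (0, 0, 1, 4)
  λ_7+ρ ↦ (0, 0, 1, 4)
  λ_8+ρ ↦ (1, 1, 0, 4)
  λ_9+ρ ↦ (1, 1, 0, 4)
  λ_10+ρ ↦ (1, 2, 1, 1)
  λ_11+ρ ↦ (1, 2, 1, 1)
  λ_12+ρ ↦ (1, 1, 0, 4)

The 12 indices split into 4 linkage classes (same alcove rep ⇔ same W_7-dot-orbit):

[[1, 4, 6, 7], [2, 3, 8, 9, 12], [5], [10, 11]]


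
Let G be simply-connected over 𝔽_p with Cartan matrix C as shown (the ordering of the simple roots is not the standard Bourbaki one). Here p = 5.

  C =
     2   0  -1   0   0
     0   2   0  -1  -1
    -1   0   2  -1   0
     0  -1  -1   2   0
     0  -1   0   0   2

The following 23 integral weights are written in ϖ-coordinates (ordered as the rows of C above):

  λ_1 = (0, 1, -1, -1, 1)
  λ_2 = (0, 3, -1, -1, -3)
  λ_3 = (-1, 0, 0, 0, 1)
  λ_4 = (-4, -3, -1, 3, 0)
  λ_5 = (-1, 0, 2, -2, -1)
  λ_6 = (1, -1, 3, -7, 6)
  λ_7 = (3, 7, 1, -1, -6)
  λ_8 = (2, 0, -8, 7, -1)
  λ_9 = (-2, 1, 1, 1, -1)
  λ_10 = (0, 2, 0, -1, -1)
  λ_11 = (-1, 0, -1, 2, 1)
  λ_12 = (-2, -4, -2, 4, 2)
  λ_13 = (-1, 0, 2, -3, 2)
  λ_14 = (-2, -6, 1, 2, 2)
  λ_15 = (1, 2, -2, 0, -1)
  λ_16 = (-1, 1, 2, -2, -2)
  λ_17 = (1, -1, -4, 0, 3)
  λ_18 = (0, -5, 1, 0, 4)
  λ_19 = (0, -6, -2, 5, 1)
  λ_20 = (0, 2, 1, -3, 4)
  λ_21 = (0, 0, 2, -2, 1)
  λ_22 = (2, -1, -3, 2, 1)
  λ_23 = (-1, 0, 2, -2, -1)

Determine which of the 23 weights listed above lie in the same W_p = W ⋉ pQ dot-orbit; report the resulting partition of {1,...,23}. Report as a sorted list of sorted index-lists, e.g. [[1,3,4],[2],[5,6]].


Dynkin diagram of C (from the 8 off-diagonal −1 entries): A_5.

Ā_5 reps of the 23 weights (A_5, coords as presented):

  [1] (1, 2, 0, 0, 2) · [2] (1, 2, 0, 0, 2) · [3] (0, 1, 1, 1, 2) · [4] (0, 0, 2, 1, 1) · [5] (0, 0, 2, 1, 0) · [6] (1, 3, 1, 0, 0) · [7] (1, 3, 1, 0, 0) · [8] (0, 1, 1, 2, 1) · [9] (0, 1, 1, 2, 1) · [10] (1, 3, 1, 0, 0) · [11] (0, 1, 1, 2, 1) · [12] (1, 3, 1, 0, 0) · [13] (0, 1, 1, 1, 2) · [14] (0, 1, 1, 1, 2) · [15] (1, 3, 1, 0, 0) · [16] (0, 0, 2, 1, 1) · [17] (1, 2, 0, 0, 2) · [18] (0, 1, 1, 2, 1) · [19] (1, 2, 0, 0, 2) · [20] (0, 0, 2, 1, 1) · [21] (0, 0, 2, 1, 1) · [22] (0, 0, 2, 1, 1) · [23] (0, 0, 2, 1, 0)

Grouping the 23 weights by Ā_5-representative: 6 linkage classes.

[[1, 2, 17, 19], [3, 13, 14], [4, 16, 20, 21, 22], [5, 23], [6, 7, 10, 12, 15], [8, 9, 11, 18]]


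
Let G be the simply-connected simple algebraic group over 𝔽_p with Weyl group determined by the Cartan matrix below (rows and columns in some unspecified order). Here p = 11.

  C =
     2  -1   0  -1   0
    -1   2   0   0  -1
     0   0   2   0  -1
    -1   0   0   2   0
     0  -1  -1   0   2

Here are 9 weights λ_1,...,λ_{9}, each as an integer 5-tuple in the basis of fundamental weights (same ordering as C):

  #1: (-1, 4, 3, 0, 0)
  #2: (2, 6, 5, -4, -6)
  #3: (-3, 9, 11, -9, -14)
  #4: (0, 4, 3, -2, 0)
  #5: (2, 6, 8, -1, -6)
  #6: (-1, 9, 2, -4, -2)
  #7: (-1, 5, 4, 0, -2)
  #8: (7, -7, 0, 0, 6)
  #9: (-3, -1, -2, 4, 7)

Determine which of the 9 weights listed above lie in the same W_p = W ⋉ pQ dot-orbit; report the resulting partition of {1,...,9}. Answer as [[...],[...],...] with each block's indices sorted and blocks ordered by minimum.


Dynkin diagram of C (from the 8 off-diagonal −1 entries): A_5.

Folding the 9 weights λ_j+ρ into Ā_11 (reps in the given 5-coord order):

  λ_1+ρ ↦ (0, 5, 4, 1, 1);  λ_2+ρ ↦ (0, 2, 1, 3, 5);  λ_3+ρ ↦ (2, 6, 1, 1, 1);  λ_4+ρ ↦ (0, 5, 4, 1, 1);  λ_5+ρ ↦ (0, 2, 1, 3, 5);  λ_6+ρ ↦ (2, 6, 1, 1, 1);  λ_7+ρ ↦ (0, 5, 4, 1, 1);  λ_8+ρ ↦ (2, 6, 1, 1, 1);  λ_9+ρ ↦ (0, 2, 1, 3, 5)

These 9 weights hit 3 W_11-dot-orbits; sizes (3, 3, 3):

[[1, 4, 7], [2, 5, 9], [3, 6, 8]]


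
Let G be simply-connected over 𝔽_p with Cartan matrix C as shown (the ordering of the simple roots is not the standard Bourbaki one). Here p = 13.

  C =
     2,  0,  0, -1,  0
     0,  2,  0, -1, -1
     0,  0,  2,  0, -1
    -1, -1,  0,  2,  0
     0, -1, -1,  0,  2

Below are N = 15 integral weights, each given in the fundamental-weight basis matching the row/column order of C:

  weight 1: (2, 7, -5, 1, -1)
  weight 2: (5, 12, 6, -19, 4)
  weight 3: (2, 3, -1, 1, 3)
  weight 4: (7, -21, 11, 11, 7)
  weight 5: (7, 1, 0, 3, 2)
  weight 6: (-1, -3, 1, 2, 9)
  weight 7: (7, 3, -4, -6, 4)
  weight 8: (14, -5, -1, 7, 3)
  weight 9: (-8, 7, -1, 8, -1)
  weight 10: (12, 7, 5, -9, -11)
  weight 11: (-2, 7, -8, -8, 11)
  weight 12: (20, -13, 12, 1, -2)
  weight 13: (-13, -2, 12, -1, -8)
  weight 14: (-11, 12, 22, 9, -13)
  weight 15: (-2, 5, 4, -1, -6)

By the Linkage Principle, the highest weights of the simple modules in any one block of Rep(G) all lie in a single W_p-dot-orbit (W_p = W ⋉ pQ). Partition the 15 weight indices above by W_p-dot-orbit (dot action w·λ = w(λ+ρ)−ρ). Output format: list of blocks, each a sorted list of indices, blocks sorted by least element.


A_5 Cartan matrix, 5 simple roots permuted; ρ=(1,1,1,1,1).

Each λ_j+ρ reduced to Ā_13; 5-tuples below use C's row order:

  [1] (3, 4, 0, 2, 4) · [2] (0, 0, 0, 1, 5) · [3] (3, 4, 0, 2, 4) · [4] (0, 0, 0, 1, 5) · [5] (3, 1, 3, 4, 1) · [6] (0, 2, 2, 1, 8) · [7] (3, 1, 3, 4, 1) · [8] (3, 4, 0, 2, 4) · [9] (3, 4, 0, 2, 4) · [10] (3, 4, 0, 2, 4) · [11] (0, 0, 0, 1, 5) · [12] (0, 2, 2, 1, 8) · [13] (0, 0, 0, 1, 5) · [14] (0, 2, 2, 1, 8) · [15] (0, 0, 0, 1, 5)

The 15 indices split into 4 linkage classes (same alcove rep ⇔ same W_13-dot-orbit):

[[1, 3, 8, 9, 10], [2, 4, 11, 13, 15], [5, 7], [6, 12, 14]]


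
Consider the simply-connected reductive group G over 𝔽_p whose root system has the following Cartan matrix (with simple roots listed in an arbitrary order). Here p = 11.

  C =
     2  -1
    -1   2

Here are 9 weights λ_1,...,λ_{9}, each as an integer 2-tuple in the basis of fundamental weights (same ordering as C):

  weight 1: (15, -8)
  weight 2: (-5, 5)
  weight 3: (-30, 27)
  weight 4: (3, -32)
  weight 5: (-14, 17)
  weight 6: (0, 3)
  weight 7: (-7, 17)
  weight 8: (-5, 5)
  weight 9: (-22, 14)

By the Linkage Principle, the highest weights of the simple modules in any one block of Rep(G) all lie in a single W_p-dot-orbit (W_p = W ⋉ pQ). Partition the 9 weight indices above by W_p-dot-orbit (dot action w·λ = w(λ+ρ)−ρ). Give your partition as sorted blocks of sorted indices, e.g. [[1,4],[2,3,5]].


Cartan matrix: type A_2 (|W|=6); un-permuting the 2 rows.

Folding the 9 weights λ_j+ρ into Ā_11 (reps in the given 2-coord order):

  λ_1 → (4, 2) · λ_2 → (4, 2) · λ_3 → (1, 4) · λ_4 → (4, 2) · λ_5 → (4, 2) · λ_6 → (1, 4) · λ_7 → (1, 4) · λ_8 → (4, 2) · λ_9 → (1, 4)

Grouping the 9 weights by Ā_11-representative: 2 linkage classes.

[[1, 2, 4, 5, 8], [3, 6, 7, 9]]


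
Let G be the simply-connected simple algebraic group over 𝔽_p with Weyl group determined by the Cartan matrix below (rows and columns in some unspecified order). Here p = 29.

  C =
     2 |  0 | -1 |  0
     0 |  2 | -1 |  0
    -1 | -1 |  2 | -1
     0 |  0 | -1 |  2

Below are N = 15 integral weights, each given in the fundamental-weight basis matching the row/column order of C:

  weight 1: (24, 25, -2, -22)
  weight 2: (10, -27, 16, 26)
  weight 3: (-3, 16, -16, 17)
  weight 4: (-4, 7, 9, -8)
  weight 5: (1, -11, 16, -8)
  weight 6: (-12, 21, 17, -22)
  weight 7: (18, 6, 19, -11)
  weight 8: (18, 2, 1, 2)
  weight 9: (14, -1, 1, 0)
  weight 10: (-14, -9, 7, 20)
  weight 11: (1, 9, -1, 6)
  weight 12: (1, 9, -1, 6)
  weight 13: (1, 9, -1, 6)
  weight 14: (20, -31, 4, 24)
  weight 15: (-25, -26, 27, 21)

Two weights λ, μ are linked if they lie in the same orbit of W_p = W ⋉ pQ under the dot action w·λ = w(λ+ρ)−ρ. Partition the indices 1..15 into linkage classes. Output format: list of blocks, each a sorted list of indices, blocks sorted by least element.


Type D_4, rank 4, |W|=192; reorder rows/cols to standard.

Each λ_j+ρ reduced to Ā_29; 4-tuples below use C's row order:

    [1] (3, 4, 0, 1)
    [2] (15, 0, 2, 1)
    [3] (15, 0, 2, 1)
    [4] (3, 8, 0, 7)
    [5] (2, 10, 0, 7)
    [6] (3, 8, 0, 7)
    [7] (2, 10, 0, 7)
    [8] (19, 3, 2, 3)
    [9] (15, 0, 2, 1)
    [10] (0, 5, 8, 8)
    [11] (2, 10, 0, 7)
    [12] (2, 10, 0, 7)
    [13] (2, 10, 0, 7)
    [14] (3, 4, 0, 1)
    [15] (3, 4, 0, 1)

Linkage partition of the 15 weights (6 classes, p=29):

[[1, 14, 15], [2, 3, 9], [4, 6], [5, 7, 11, 12, 13], [8], [10]]


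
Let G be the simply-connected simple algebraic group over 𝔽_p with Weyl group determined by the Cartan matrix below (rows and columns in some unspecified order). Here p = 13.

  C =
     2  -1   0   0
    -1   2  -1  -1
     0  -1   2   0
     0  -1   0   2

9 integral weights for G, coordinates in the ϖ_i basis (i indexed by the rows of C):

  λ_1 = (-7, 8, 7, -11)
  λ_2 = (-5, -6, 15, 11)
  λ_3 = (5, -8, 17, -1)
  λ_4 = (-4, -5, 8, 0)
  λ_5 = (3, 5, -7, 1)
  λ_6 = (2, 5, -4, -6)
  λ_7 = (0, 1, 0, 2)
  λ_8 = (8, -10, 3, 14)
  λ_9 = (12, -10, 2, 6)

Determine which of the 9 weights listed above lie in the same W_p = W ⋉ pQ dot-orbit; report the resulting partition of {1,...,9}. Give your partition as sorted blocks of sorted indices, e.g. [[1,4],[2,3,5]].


D_4 Cartan matrix, 4 simple roots permuted; ρ=(1,1,1,1).

λ_j+ρ reflected into Ā_13 (⟨·,θ^∨⟩≤13); 4-tuples as given:

    λ_1+ρ ↦ (1, 2, 1, 3)
    λ_2+ρ ↦ (1, 2, 1, 3)
    λ_3+ρ ↦ (4, 0, 6, 2)
    λ_4+ρ ↦ (1, 2, 1, 3)
    λ_5+ρ ↦ (4, 0, 6, 2)
    λ_6+ρ ↦ (1, 2, 1, 3)
    λ_7+ρ ↦ (1, 2, 1, 3)
    λ_8+ρ ↦ (2, 0, 3, 4)
    λ_9+ρ ↦ (4, 0, 6, 2)

Linkage partition of the 9 weights (3 classes, p=13):

[[1, 2, 4, 6, 7], [3, 5, 9], [8]]


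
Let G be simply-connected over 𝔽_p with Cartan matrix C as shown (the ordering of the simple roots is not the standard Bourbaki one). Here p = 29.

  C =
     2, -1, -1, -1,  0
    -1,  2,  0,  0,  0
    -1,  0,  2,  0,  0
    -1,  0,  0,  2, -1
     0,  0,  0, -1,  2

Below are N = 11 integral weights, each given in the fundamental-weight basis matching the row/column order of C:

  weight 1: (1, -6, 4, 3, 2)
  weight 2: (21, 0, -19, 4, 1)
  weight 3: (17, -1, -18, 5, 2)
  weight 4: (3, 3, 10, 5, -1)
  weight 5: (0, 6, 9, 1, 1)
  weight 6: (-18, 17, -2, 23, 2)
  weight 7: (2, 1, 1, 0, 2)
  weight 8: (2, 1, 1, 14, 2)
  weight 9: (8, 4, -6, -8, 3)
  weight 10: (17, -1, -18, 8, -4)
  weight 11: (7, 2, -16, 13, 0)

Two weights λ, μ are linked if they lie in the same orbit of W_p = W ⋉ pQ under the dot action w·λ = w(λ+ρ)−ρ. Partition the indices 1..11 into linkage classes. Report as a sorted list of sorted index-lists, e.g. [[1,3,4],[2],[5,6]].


Type D_5, rank 5, |W|=1920; reorder rows/cols to standard.

Each λ_j+ρ reduced to Ā_29; 5-tuples below use C's row order:

    λ_1+ρ ↦ (3, 2, 2, 1, 3)
    λ_2+ρ ↦ (1, 0, 17, 1, 3)
    λ_3+ρ ↦ (1, 0, 17, 1, 3)
    λ_4+ρ ↦ (4, 4, 11, 0, 0)
    λ_5+ρ ↦ (1, 7, 10, 2, 2)
    λ_6+ρ ↦ (1, 0, 17, 1, 3)
    λ_7+ρ ↦ (3, 2, 2, 1, 3)
    λ_8+ρ ↦ (3, 2, 2, 1, 3)
    λ_9+ρ ↦ (3, 2, 2, 1, 3)
    λ_10+ρ ↦ (1, 0, 17, 1, 3)
    λ_11+ρ ↦ (3, 4, 8, 3, 1)

5 distinct reps among the 11 weights ⇒ 5 W_29-linkage classes:

[[1, 7, 8, 9], [2, 3, 6, 10], [4], [5], [11]]


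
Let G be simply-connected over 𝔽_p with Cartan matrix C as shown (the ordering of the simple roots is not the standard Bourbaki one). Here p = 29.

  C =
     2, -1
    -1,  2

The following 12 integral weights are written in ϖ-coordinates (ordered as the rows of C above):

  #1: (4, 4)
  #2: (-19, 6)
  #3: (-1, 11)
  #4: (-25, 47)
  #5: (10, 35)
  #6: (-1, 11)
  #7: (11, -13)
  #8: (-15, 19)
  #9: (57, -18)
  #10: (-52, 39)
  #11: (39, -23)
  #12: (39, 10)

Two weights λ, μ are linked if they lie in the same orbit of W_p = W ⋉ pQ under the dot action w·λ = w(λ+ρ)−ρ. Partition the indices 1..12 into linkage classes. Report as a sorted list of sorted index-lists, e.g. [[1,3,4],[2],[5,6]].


Root system A_2: the 2×2 matrix C matches after relabeling.

Ā_29 reps of the 12 weights (A_2, coords as presented):

  λ_1+ρ ↦ (5, 5)
  λ_2+ρ ↦ (7, 11)
  λ_3+ρ ↦ (0, 12)
  λ_4+ρ ↦ (5, 5)
  λ_5+ρ ↦ (7, 11)
  λ_6+ρ ↦ (0, 12)
  λ_7+ρ ↦ (0, 12)
  λ_8+ρ ↦ (14, 6)
  λ_9+ρ ↦ (0, 12)
  λ_10+ρ ↦ (7, 11)
  λ_11+ρ ↦ (7, 11)
  λ_12+ρ ↦ (7, 11)

Linkage partition of the 12 weights (4 classes, p=29):

[[1, 4], [2, 5, 10, 11, 12], [3, 6, 7, 9], [8]]


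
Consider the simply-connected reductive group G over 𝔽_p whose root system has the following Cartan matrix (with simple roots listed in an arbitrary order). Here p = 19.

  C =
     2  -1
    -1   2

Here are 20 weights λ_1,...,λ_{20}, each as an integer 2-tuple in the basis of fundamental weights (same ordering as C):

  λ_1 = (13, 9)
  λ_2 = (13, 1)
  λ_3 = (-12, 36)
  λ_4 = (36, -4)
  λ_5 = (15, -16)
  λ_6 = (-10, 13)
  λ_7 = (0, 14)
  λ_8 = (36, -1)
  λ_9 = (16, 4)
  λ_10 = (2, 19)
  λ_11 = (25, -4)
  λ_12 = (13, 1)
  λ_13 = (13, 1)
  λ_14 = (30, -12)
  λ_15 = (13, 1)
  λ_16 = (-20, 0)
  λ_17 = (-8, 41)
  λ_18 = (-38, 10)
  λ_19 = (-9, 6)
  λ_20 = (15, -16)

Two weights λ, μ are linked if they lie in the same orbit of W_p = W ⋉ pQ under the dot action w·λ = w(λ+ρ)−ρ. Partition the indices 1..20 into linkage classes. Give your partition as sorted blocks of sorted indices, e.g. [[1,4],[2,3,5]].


Type A_2, rank 2, |W|=6; reorder rows/cols to standard.

Each λ_j+ρ reduced to Ā_19; 2-tuples below use C's row order:

    [1] (9, 5)
    [2] (14, 2)
    [3] (7, 1)
    [4] (1, 15)
    [5] (1, 15)
    [6] (9, 5)
    [7] (1, 15)
    [8] (1, 18)
    [9] (14, 2)
    [10] (1, 15)
    [11] (12, 4)
    [12] (14, 2)
    [13] (14, 2)
    [14] (7, 1)
    [15] (14, 2)
    [16] (1, 18)
    [17] (12, 4)
    [18] (7, 1)
    [19] (7, 1)
    [20] (1, 15)

Partition of {1..20} into 6 W_19-dot-orbits:

[[1, 6], [2, 9, 12, 13, 15], [3, 14, 18, 19], [4, 5, 7, 10, 20], [8, 16], [11, 17]]


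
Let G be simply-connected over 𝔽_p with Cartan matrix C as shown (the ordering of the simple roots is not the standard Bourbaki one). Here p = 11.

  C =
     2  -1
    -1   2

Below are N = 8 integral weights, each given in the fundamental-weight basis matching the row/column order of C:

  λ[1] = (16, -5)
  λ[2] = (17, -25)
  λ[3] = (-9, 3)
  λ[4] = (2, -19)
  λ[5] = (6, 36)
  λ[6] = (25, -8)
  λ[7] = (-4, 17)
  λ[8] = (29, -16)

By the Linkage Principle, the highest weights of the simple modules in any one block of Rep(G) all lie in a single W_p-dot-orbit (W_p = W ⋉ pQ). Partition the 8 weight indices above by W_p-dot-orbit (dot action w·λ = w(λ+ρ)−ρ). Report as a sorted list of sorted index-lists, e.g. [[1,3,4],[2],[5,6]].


Dynkin diagram of C (from the 2 off-diagonal −1 entries): A_2.

Each λ_j+ρ reduced to Ā_11; 2-tuples below use C's row order:

  [1] (5, 2)
  [2] (5, 2)
  [3] (4, 4)
  [4] (4, 4)
  [5] (7, 4)
  [6] (4, 4)
  [7] (4, 4)
  [8] (4, 4)

The 8 indices split into 3 linkage classes (same alcove rep ⇔ same W_11-dot-orbit):

[[1, 2], [3, 4, 6, 7, 8], [5]]


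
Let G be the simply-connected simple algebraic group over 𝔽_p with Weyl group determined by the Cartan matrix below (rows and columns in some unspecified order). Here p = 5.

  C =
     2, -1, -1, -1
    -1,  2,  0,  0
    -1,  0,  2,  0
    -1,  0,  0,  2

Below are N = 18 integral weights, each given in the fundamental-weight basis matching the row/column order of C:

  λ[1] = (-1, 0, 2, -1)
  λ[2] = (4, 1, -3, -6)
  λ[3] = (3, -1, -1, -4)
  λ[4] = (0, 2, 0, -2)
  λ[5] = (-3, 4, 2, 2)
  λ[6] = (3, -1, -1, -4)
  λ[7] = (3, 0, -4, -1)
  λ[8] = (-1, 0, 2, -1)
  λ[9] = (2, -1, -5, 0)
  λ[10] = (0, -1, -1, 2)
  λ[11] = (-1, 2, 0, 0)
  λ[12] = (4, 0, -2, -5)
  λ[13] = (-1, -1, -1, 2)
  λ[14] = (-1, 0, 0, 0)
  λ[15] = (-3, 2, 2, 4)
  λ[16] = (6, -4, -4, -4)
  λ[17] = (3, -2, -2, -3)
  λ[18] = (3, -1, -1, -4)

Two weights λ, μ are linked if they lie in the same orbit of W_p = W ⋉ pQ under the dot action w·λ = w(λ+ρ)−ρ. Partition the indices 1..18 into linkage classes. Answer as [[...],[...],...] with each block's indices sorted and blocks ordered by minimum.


Type D_4, rank 4, |W|=192; reorder rows/cols to standard.

Each λ_j+ρ reduced to Ā_5; 4-tuples below use C's row order:

  λ_1 → (0, 1, 3, 0);  λ_2 → (0, 0, 0, 3);  λ_3 → (1, 0, 0, 3);  λ_4 → (0, 3, 1, 1);  λ_5 → (0, 1, 1, 1);  λ_6 → (1, 0, 0, 3);  λ_7 → (0, 1, 3, 0);  λ_8 → (0, 1, 3, 0);  λ_9 → (0, 1, 3, 0);  λ_10 → (1, 0, 0, 3);  λ_11 → (0, 3, 1, 1);  λ_12 → (1, 0, 0, 3);  λ_13 → (0, 0, 0, 3);  λ_14 → (0, 1, 1, 1);  λ_15 → (0, 1, 1, 1);  λ_16 → (0, 1, 1, 1);  λ_17 → (0, 1, 1, 2);  λ_18 → (1, 0, 0, 3)

The 18 indices split into 6 linkage classes (same alcove rep ⇔ same W_5-dot-orbit):

[[1, 7, 8, 9], [2, 13], [3, 6, 10, 12, 18], [4, 11], [5, 14, 15, 16], [17]]


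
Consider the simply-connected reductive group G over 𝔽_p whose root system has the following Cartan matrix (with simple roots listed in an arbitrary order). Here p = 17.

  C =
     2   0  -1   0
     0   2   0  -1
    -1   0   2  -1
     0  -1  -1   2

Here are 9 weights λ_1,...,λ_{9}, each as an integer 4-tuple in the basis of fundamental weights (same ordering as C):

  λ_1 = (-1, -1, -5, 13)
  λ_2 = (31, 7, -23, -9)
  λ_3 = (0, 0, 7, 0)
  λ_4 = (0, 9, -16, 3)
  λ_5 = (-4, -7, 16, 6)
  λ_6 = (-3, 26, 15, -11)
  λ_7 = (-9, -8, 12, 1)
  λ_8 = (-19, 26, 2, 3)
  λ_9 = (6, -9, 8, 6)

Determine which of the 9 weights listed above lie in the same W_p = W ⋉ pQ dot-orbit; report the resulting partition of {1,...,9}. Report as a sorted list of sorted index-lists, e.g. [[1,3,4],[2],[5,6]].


C ↔ A_4 under row/col permutation; |W(A_4)| = 120.

Alcove-folded reps (p=17, 9 weights, presented ϖ-order):

  λ_1 → (4, 0, 0, 10)
  λ_2 → (8, 2, 0, 5)
  λ_3 → (1, 1, 8, 1)
  λ_4 → (4, 1, 10, 0)
  λ_5 → (4, 1, 10, 0)
  λ_6 → (4, 1, 10, 0)
  λ_7 → (8, 2, 0, 5)
  λ_8 → (4, 1, 10, 0)
  λ_9 → (1, 1, 8, 1)

The 9 indices split into 4 linkage classes (same alcove rep ⇔ same W_17-dot-orbit):

[[1], [2, 7], [3, 9], [4, 5, 6, 8]]


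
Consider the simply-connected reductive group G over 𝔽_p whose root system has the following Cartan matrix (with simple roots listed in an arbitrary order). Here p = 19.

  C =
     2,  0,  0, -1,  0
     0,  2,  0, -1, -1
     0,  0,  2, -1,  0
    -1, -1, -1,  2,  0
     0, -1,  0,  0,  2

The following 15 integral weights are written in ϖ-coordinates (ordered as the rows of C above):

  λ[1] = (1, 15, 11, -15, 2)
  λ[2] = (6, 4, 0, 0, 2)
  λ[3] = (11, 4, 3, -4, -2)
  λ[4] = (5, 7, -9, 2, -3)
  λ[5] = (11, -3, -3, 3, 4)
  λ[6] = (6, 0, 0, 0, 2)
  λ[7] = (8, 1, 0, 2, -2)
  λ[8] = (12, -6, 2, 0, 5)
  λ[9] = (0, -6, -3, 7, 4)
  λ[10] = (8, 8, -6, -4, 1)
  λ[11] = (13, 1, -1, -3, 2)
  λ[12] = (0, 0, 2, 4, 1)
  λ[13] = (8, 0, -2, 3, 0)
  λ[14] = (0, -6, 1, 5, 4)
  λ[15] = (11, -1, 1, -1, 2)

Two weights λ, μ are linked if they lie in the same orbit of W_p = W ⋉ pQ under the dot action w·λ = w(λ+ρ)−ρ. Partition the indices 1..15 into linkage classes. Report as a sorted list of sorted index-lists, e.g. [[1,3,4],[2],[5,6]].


D_5 Cartan matrix, 5 simple roots permuted; ρ=(1,1,1,1,1).

λ_j+ρ reflected into Ā_19 (⟨·,θ^∨⟩≤19); 5-tuples as given:

  [1] (12, 0, 2, 0, 3) · [2] (7, 1, 1, 1, 3) · [3] (9, 1, 1, 3, 1) · [4] (1, 1, 3, 5, 2) · [5] (12, 0, 2, 0, 3) · [6] (7, 1, 1, 1, 3) · [7] (9, 1, 1, 3, 1) · [8] (9, 1, 1, 3, 1) · [9] (1, 5, 2, 1, 0) · [10] (1, 1, 3, 5, 2) · [11] (12, 0, 2, 0, 3) · [12] (1, 1, 3, 5, 2) · [13] (9, 1, 1, 3, 1) · [14] (1, 5, 2, 1, 0) · [15] (12, 0, 2, 0, 3)

Partition of {1..15} into 5 W_19-dot-orbits:

[[1, 5, 11, 15], [2, 6], [3, 7, 8, 13], [4, 10, 12], [9, 14]]


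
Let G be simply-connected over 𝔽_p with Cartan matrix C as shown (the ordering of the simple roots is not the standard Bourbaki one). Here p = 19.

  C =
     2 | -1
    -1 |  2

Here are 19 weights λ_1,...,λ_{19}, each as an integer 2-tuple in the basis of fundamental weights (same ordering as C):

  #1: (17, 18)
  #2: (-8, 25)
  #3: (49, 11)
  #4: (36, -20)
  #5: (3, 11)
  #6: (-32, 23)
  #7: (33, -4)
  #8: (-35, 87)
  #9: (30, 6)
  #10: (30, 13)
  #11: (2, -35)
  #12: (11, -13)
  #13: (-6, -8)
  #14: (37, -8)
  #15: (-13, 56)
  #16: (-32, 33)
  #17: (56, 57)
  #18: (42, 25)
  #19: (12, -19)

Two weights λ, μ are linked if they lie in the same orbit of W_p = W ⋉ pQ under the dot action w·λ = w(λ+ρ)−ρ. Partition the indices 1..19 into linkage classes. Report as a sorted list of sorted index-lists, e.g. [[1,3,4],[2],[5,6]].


Root system A_2: the 2×2 matrix C matches after relabeling.

Alcove-folded reps (p=19, 19 weights, presented ϖ-order):

    λ_1+ρ ↦ (0, 1)
    λ_2+ρ ↦ (0, 12)
    λ_3+ρ ↦ (7, 5)
    λ_4+ρ ↦ (0, 1)
    λ_5+ρ ↦ (4, 12)
    λ_6+ρ ↦ (7, 5)
    λ_7+ρ ↦ (4, 12)
    λ_8+ρ ↦ (4, 12)
    λ_9+ρ ↦ (0, 12)
    λ_10+ρ ↦ (7, 5)
    λ_11+ρ ↦ (4, 12)
    λ_12+ρ ↦ (0, 12)
    λ_13+ρ ↦ (7, 5)
    λ_14+ρ ↦ (0, 12)
    λ_15+ρ ↦ (0, 12)
    λ_16+ρ ↦ (4, 12)
    λ_17+ρ ↦ (0, 1)
    λ_18+ρ ↦ (7, 5)
    λ_19+ρ ↦ (5, 13)

Partition of {1..19} into 5 W_19-dot-orbits:

[[1, 4, 17], [2, 9, 12, 14, 15], [3, 6, 10, 13, 18], [5, 7, 8, 11, 16], [19]]


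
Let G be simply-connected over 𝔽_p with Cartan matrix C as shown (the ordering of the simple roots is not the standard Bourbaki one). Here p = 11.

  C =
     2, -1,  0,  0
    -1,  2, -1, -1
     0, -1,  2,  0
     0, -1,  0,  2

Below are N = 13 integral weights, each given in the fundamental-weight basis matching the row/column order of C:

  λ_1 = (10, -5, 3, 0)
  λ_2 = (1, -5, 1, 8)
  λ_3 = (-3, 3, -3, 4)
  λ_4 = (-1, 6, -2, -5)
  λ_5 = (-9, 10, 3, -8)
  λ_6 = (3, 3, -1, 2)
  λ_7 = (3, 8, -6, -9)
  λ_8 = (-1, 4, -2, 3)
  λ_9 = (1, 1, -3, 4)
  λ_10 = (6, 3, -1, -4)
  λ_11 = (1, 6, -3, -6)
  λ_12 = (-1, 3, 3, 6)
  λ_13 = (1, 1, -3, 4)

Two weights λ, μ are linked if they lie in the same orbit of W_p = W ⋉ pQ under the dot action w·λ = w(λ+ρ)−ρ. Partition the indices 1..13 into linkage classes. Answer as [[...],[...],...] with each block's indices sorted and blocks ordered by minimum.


Cartan matrix: type D_4 (|W|=192); un-permuting the 4 rows.

Ā_11 reps of the 13 weights (D_4, coords as presented):

  [1] (7, 0, 0, 3) · [2] (2, 0, 2, 5) · [3] (2, 0, 2, 5) · [4] (0, 2, 1, 4) · [5] (4, 0, 0, 3) · [6] (4, 0, 0, 3) · [7] (0, 2, 1, 4) · [8] (0, 2, 1, 4) · [9] (2, 0, 2, 5) · [10] (7, 0, 0, 3) · [11] (2, 0, 2, 5) · [12] (4, 0, 0, 3) · [13] (2, 0, 2, 5)

Grouping the 13 weights by Ā_11-representative: 4 linkage classes.

[[1, 10], [2, 3, 9, 11, 13], [4, 7, 8], [5, 6, 12]]
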